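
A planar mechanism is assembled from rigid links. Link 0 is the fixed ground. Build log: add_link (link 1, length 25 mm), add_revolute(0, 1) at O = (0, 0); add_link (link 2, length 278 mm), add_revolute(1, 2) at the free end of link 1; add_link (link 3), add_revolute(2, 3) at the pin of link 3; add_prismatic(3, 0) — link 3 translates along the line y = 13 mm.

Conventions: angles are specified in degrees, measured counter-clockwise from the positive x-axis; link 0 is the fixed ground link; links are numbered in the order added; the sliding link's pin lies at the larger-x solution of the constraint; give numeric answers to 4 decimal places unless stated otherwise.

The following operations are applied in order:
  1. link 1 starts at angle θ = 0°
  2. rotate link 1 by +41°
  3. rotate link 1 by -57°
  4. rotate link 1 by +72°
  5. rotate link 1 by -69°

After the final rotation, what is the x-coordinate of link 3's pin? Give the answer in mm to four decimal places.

geometry: r = 25 mm, L = 278 mm, e = 13 mm; θ starts at 0°
rotate link 1 by +41°: θ ← 0° +41° = 41°
rotate link 1 by -57°: θ ← 41° -57° = -16°
rotate link 1 by +72°: θ ← -16° +72° = 56°
rotate link 1 by -69°: θ ← 56° -69° = -13°
crank pin P = (r cos θ, r sin θ) = (24.359252, -5.623776)
h = r sin θ − e = -5.623776 − 13 = -18.623776
x = r cos θ + √(L² − h²) = 24.359252 + 277.375476 = 301.734728

301.7347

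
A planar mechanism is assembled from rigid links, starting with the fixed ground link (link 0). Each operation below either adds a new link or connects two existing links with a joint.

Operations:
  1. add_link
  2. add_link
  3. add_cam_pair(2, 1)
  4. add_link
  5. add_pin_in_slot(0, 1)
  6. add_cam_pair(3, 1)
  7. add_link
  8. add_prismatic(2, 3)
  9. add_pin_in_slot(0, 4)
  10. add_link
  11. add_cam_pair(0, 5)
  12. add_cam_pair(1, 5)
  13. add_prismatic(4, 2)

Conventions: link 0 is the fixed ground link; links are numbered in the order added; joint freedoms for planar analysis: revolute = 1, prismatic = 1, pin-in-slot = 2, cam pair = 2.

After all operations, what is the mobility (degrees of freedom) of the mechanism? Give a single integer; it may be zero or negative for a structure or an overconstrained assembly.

(L,J1,J2)=(1,0,0); link0 fixed
link1: (2,0,0)
link2: (3,0,0)
C 2-1 [J2]: (3,0,1)
link3: (4,0,1)
PS 0-1 [J2]: (4,0,2)
C 3-1 [J2]: (4,0,3)
link4: (5,0,3)
P 2-3 [J1]: (5,1,3)
PS 0-4 [J2]: (5,1,4)
link5: (6,1,4)
C 0-5 [J2]: (6,1,5)
C 1-5 [J2]: (6,1,6)
P 4-2 [J1]: (6,2,6)
Grübler: 3·5 − 2·2 − 6 = 5

M = 5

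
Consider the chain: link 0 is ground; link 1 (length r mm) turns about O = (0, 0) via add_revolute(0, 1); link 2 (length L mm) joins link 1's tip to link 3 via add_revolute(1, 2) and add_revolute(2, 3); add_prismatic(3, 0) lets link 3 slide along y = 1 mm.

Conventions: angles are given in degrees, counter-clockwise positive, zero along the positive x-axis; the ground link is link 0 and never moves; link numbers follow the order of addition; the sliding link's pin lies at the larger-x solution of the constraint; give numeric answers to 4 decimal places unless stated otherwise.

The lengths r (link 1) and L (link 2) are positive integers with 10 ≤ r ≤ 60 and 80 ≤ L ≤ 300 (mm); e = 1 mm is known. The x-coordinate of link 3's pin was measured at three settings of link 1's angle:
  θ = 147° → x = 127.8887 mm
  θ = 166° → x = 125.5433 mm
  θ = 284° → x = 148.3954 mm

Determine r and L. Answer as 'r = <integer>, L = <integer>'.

constraint per measurement: (x − r cos θ)² + (r sin θ − e)² = L²
subtracting the θ₁ and θ₂ equations cancels the r² and L² terms:
r = (x₁² − x₂²) / (2[(x₁cos θ₁ + e sin θ₁) − (x₂cos θ₂ + e sin θ₂)]) = 19.9995 → r = 20
L² = (x₁ − r cos θ₁)² + (r sin θ₁ − e)² = 21024.9936 → L = 145.0000 → L = 145
check at θ₃=284°: x = 148.3954 (printed 148.3954) ✓

r = 20, L = 145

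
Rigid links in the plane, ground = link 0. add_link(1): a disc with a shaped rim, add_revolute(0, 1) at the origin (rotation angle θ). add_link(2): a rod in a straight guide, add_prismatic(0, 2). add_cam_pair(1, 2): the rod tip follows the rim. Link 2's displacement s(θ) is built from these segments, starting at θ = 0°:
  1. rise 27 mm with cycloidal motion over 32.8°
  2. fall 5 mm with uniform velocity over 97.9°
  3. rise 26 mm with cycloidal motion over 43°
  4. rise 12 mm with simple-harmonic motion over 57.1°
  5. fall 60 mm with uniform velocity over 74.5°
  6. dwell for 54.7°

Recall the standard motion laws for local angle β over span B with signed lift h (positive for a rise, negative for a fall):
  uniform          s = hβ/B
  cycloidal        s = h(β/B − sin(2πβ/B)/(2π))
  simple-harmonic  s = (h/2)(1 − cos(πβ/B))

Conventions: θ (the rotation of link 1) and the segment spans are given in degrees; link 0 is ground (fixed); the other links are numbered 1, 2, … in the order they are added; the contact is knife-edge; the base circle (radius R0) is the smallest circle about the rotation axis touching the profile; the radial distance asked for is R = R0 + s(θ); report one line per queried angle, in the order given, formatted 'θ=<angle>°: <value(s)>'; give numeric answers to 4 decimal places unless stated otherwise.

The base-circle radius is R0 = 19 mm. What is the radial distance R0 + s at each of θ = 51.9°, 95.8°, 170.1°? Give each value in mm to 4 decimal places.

segment 1 (0° to 32.8°, cycloidal, h = 27) is passed completely: s = 0.0000 + (27) = 27.0000
θ = 51.9° falls in segment 2 (32.8° to 130.7°, uniform, h = -5): β = 51.9 − 32.8 = 19.1°, B = 97.9°; Δs = -5·19.1/97.9 = -0.9755; s = 27.0000 − 0.9755 = 26.0245
θ = 95.8° falls in segment 2 (32.8° to 130.7°, uniform, h = -5): β = 95.8 − 32.8 = 63°, B = 97.9°; Δs = -5·63/97.9 = -3.2176; s = 27.0000 − 3.2176 = 23.7824
segment 2 (32.8° to 130.7°, uniform, h = -5) is passed completely: s = 27.0000 + (-5) = 22.0000
θ = 170.1° falls in segment 3 (130.7° to 173.7°, cycloidal, h = 26): β = 170.1 − 130.7 = 39.4°, B = 43°; Δs = 26·(0.9163 − sin(2π·0.9163)/(2π)) = 25.9010; s = 22.0000 + 25.9010 = 47.9010
θ=51.9°: R = R0 + s = 19 + 26.0245 = 45.0245
θ=95.8°: R = R0 + s = 19 + 23.7824 = 42.7824
θ=170.1°: R = R0 + s = 19 + 47.9010 = 66.9010

θ=51.9°: 45.0245
θ=95.8°: 42.7824
θ=170.1°: 66.9010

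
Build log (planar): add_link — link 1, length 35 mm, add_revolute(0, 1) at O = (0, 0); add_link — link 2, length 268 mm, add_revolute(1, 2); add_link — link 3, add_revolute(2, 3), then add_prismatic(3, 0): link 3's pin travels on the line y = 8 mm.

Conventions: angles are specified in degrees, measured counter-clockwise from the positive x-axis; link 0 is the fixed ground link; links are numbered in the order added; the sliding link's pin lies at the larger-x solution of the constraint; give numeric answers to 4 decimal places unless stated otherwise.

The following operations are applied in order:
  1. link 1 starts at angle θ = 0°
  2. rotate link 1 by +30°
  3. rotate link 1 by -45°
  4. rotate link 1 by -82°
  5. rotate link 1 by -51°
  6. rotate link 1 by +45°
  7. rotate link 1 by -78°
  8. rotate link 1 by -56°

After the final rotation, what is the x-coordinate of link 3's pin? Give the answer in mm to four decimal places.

geometry: r = 35 mm, L = 268 mm, e = 8 mm; θ starts at 0°
rotate link 1 by +30°: θ ← 0° +30° = 30°
rotate link 1 by -45°: θ ← 30° -45° = -15°
rotate link 1 by -82°: θ ← -15° -82° = -97°
rotate link 1 by -51°: θ ← -97° -51° = -148°
rotate link 1 by +45°: θ ← -148° +45° = -103°
rotate link 1 by -78°: θ ← -103° -78° = -181°
rotate link 1 by -56°: θ ← -181° -56° = -237°
crank pin P = (r cos θ, r sin θ) = (-19.062366, 29.353470)
h = r sin θ − e = 29.353470 − 8 = 21.353470
x = r cos θ + √(L² − h²) = -19.062366 + 267.147954 = 248.085588

248.0856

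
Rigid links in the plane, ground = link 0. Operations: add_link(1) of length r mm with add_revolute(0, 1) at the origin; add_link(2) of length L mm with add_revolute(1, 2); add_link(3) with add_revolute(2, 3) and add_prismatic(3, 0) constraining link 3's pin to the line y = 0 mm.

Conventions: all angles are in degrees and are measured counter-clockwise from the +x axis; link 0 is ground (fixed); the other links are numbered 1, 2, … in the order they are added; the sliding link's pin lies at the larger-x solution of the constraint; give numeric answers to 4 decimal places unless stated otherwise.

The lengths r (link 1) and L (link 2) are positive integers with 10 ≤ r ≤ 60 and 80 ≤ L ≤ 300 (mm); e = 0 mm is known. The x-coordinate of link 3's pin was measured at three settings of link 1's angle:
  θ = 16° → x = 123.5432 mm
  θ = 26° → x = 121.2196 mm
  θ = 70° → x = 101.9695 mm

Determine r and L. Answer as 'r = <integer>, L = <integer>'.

constraint per measurement: (x − r cos θ)² + (r sin θ − e)² = L²
subtracting the θ₁ and θ₂ equations cancels the r² and L² terms:
r = (x₁² − x₂²) / (2[(x₁cos θ₁ + e sin θ₁) − (x₂cos θ₂ + e sin θ₂)]) = 28.9994 → r = 29
L² = (x₁ − r cos θ₁)² + (r sin θ₁ − e)² = 9215.9962 → L = 96.0000 → L = 96
check at θ₃=70°: x = 101.9695 (printed 101.9695) ✓

r = 29, L = 96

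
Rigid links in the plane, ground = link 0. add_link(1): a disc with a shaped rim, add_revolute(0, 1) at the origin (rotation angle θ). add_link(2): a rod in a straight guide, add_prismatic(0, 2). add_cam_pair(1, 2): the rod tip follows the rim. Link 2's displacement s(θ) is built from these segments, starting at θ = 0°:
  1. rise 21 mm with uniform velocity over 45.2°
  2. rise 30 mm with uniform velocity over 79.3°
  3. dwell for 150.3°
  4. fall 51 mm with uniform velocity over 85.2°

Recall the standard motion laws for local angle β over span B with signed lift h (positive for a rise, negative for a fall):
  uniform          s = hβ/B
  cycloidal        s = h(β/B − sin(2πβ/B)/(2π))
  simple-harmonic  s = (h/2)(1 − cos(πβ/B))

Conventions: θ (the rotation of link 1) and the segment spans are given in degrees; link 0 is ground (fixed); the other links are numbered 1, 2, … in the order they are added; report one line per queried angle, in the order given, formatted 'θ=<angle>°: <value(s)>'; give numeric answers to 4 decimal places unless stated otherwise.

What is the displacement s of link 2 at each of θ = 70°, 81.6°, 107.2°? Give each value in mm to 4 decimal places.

segment 1 (0° to 45.2°, uniform, h = 21) is passed completely: s = 0.0000 + (21) = 21.0000
θ = 70° falls in segment 2 (45.2° to 124.5°, uniform, h = 30): β = 70 − 45.2 = 24.8°, B = 79.3°; Δs = 30·24.8/79.3 = 9.3821; s = 21.0000 + 9.3821 = 30.3821
θ = 81.6° falls in segment 2 (45.2° to 124.5°, uniform, h = 30): β = 81.6 − 45.2 = 36.4°, B = 79.3°; Δs = 30·36.4/79.3 = 13.7705; s = 21.0000 + 13.7705 = 34.7705
θ = 107.2° falls in segment 2 (45.2° to 124.5°, uniform, h = 30): β = 107.2 − 45.2 = 62°, B = 79.3°; Δs = 30·62/79.3 = 23.4552; s = 21.0000 + 23.4552 = 44.4552

θ=70°: 30.3821
θ=81.6°: 34.7705
θ=107.2°: 44.4552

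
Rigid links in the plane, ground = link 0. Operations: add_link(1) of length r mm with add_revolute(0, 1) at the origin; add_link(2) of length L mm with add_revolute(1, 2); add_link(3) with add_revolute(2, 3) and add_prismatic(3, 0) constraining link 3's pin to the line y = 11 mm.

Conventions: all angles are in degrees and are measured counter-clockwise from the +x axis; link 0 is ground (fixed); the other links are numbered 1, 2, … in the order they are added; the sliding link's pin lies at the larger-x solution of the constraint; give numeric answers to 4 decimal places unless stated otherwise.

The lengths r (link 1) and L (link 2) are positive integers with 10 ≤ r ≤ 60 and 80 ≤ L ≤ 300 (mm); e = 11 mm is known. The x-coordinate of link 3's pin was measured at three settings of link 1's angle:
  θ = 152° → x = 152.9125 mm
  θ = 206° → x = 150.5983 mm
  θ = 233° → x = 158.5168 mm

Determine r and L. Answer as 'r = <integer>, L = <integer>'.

constraint per measurement: (x − r cos θ)² + (r sin θ − e)² = L²
subtracting the θ₁ and θ₂ equations cancels the r² and L² terms:
r = (x₁² − x₂²) / (2[(x₁cos θ₁ + e sin θ₁) − (x₂cos θ₂ + e sin θ₂)]) = 33.9993 → r = 34
L² = (x₁ − r cos θ₁)² + (r sin θ₁ − e)² = 33489.0011 → L = 183.0000 → L = 183
check at θ₃=233°: x = 158.5168 (printed 158.5168) ✓

r = 34, L = 183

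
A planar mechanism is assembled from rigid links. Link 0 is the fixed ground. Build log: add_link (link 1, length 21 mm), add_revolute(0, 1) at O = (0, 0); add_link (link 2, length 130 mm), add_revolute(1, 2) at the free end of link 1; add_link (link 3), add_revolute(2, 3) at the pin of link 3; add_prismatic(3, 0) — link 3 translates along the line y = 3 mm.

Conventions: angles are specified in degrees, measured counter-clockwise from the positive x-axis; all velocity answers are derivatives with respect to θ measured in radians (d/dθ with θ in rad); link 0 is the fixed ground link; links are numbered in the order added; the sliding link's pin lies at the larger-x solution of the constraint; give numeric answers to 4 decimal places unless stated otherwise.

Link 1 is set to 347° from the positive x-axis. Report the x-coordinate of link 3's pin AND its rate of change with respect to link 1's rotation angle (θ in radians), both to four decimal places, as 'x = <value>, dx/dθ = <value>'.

geometry: r = 21 mm, L = 130 mm, e = 3 mm
crank pin P = (r cos θ, r sin θ) = (20.461771, -4.723972)
h = r sin θ − e = -4.723972 − 3 = -7.723972
x = r cos θ + √(L² − h²) = 20.461771 + 129.770337 = 150.232108
dx/dθ = −r sin θ − h·r cos θ/√(L² − h²) (θ in radians; h = -7.723972) = 5.941863

x = 150.2321, dx/dθ = 5.9419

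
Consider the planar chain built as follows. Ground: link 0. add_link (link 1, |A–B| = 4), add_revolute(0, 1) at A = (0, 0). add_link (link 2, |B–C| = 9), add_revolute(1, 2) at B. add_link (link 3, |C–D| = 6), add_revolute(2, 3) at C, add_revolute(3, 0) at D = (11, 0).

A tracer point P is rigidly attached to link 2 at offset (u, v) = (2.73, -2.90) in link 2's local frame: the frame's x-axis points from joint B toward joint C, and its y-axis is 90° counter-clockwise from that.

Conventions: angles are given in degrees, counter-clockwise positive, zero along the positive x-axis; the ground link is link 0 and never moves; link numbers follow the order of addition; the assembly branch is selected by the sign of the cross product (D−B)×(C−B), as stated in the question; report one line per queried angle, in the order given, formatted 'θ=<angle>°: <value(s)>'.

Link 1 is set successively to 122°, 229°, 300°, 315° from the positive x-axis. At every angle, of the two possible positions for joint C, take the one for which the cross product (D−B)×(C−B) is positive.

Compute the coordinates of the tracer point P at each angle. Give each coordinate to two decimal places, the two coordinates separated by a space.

A=(0,0), D=(11.00,0)
θ=122°: B = A + 4.00·(cos122°, sin122°) = (-2.1197, 3.3922)
θ=122°: |BD| = 13.5511
θ=122°: circle(B,9.00) ∩ circle(D,6.00): a=8.4359, h=3.1361
θ=122°:   candidates: C₊=(6.8327,4.3167) cross=42.497; C₋=(5.2626,-1.7558) cross=-42.497
θ=122°:   branch + wants cross > 0 → take C=(6.8327,4.3167) (cross=42.497)
θ=122°: ex = (C−B)/|BC| = (0.9947,0.1027); ey = (-0.1027,0.9947)
θ=122°: P = B + 2.73·ex + -2.90·ey = (0.8938,0.7880)
θ=229°: B = A + 4.00·(cos229°, sin229°) = (-2.6242, -3.0188)
θ=229°: |BD| = 13.9547
θ=229°: circle(B,9.00) ∩ circle(D,6.00): a=8.5897, h=2.6864
θ=229°:   candidates: C₊=(5.1809,1.4622) cross=37.488; C₋=(6.3432,-3.7834) cross=-37.488
θ=229°:   branch + wants cross > 0 → take C=(5.1809,1.4622) (cross=37.488)
θ=229°: ex = (C−B)/|BC| = (0.8672,0.4979); ey = (-0.4979,0.8672)
θ=229°: P = B + 2.73·ex + -2.90·ey = (1.1872,-4.1746)
θ=300°: B = A + 4.00·(cos300°, sin300°) = (2.0000, -3.4641)
θ=300°: |BD| = 9.6437
θ=300°: circle(B,9.00) ∩ circle(D,6.00): a=7.1550, h=5.4595
θ=300°:   candidates: C₊=(6.7163,4.2012) cross=52.650; C₋=(10.6385,-5.9891) cross=-52.650
θ=300°:   branch + wants cross > 0 → take C=(6.7163,4.2012) (cross=52.650)
θ=300°: ex = (C−B)/|BC| = (0.5240,0.8517); ey = (-0.8517,0.5240)
θ=300°: P = B + 2.73·ex + -2.90·ey = (5.9005,-2.6587)
θ=315°: B = A + 4.00·(cos315°, sin315°) = (2.8284, -2.8284)
θ=315°: |BD| = 8.6472
θ=315°: circle(B,9.00) ∩ circle(D,6.00): a=6.9256, h=5.7477
θ=315°:   candidates: C₊=(7.4931,4.8684) cross=49.702; C₋=(11.2531,-5.9947) cross=-49.702
θ=315°:   branch + wants cross > 0 → take C=(7.4931,4.8684) (cross=49.702)
θ=315°: ex = (C−B)/|BC| = (0.5183,0.8552); ey = (-0.8552,0.5183)
θ=315°: P = B + 2.73·ex + -2.90·ey = (6.7235,-1.9968)

θ=122°: 0.89 0.79
θ=229°: 1.19 -4.17
θ=300°: 5.90 -2.66
θ=315°: 6.72 -2.00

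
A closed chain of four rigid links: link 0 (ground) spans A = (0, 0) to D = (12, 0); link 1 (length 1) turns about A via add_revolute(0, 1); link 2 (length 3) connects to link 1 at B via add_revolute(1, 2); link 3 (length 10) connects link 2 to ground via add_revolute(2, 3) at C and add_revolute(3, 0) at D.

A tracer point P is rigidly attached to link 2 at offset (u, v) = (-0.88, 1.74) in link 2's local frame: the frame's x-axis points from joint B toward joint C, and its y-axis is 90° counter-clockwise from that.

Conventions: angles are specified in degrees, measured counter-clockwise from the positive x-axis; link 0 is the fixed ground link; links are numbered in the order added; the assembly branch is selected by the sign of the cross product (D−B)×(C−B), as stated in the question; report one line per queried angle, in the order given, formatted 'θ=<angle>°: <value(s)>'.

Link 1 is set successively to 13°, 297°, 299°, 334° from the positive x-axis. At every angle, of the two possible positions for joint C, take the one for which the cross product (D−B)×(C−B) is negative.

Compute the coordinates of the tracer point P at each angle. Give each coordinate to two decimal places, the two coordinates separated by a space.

A=(0,0), D=(12.00,0)
θ=13°: B = A + 1.00·(cos13°, sin13°) = (0.9744, 0.2250)
θ=13°: |BD| = 11.0279
θ=13°: circle(B,3.00) ∩ circle(D,10.00): a=1.3881, h=2.6596
θ=13°:   candidates: C₊=(2.4164,2.8556) cross=29.329; C₋=(2.3079,-2.4624) cross=-29.329
θ=13°:   branch - wants cross < 0 → take C=(2.3079,-2.4624) (cross=-29.329)
θ=13°: ex = (C−B)/|BC| = (0.4445,-0.8958); ey = (0.8958,0.4445)
θ=13°: P = B + -0.88·ex + 1.74·ey = (2.1418,1.7867)
θ=297°: B = A + 1.00·(cos297°, sin297°) = (0.4540, -0.8910)
θ=297°: |BD| = 11.5803
θ=297°: circle(B,3.00) ∩ circle(D,10.00): a=1.8611, h=2.3529
θ=297°:   candidates: C₊=(2.1285,1.5982) cross=27.248; C₋=(2.4906,-3.0938) cross=-27.248
θ=297°:   branch - wants cross < 0 → take C=(2.4906,-3.0938) (cross=-27.248)
θ=297°: ex = (C−B)/|BC| = (0.6789,-0.7343); ey = (0.7343,0.6789)
θ=297°: P = B + -0.88·ex + 1.74·ey = (1.1342,0.9364)
θ=299°: B = A + 1.00·(cos299°, sin299°) = (0.4848, -0.8746)
θ=299°: |BD| = 11.5484
θ=299°: circle(B,3.00) ∩ circle(D,10.00): a=1.8342, h=2.3739
θ=299°:   candidates: C₊=(2.1340,1.6314) cross=27.415; C₋=(2.4936,-3.1028) cross=-27.415
θ=299°:   branch - wants cross < 0 → take C=(2.4936,-3.1028) (cross=-27.415)
θ=299°: ex = (C−B)/|BC| = (0.6696,-0.7427); ey = (0.7427,0.6696)
θ=299°: P = B + -0.88·ex + 1.74·ey = (1.1879,0.9441)
θ=334°: B = A + 1.00·(cos334°, sin334°) = (0.8988, -0.4384)
θ=334°: |BD| = 11.1099
θ=334°: circle(B,3.00) ∩ circle(D,10.00): a=1.4595, h=2.6211
θ=334°:   candidates: C₊=(2.2537,2.2382) cross=29.120; C₋=(2.4605,-2.9998) cross=-29.120
θ=334°:   branch - wants cross < 0 → take C=(2.4605,-2.9998) (cross=-29.120)
θ=334°: ex = (C−B)/|BC| = (0.5206,-0.8538); ey = (0.8538,0.5206)
θ=334°: P = B + -0.88·ex + 1.74·ey = (1.9263,1.2188)

θ=13°: 2.14 1.79
θ=297°: 1.13 0.94
θ=299°: 1.19 0.94
θ=334°: 1.93 1.22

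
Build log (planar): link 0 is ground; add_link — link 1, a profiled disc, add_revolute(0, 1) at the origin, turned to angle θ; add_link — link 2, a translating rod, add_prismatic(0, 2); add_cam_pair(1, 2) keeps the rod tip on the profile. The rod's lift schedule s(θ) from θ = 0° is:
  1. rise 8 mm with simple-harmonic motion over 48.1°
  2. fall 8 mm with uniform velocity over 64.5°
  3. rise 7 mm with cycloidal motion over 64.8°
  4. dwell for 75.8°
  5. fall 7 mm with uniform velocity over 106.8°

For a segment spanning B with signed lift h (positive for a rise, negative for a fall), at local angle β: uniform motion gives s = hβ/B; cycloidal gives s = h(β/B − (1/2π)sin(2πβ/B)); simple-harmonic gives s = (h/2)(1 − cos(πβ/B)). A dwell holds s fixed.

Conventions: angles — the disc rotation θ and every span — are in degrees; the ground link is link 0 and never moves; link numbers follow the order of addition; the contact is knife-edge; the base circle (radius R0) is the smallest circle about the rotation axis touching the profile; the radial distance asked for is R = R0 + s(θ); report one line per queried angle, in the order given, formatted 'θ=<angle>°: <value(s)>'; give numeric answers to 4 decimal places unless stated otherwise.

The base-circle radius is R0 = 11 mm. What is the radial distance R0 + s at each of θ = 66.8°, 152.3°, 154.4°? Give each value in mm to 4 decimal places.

seg 1 [0°–48.1°] simple-harmonic, h=8: full span → s += 8 → s = 8.0000
seg 2 [48.1°–112.6°] uniform, h=-8: θ=66.8° here. β=18.7, B=64.5. -8·18.7/64.5 = -2.3194 → s = 5.6806
seg 2 [48.1°–112.6°] uniform, h=-8: full span → s += -8 → s = 0.0000
seg 3 [112.6°–177.4°] cycloidal, h=7: θ=152.3° here. β=39.7, B=64.8. 7·(0.6127 − sin(2π·0.6127)/(2π)) = 5.0129 → s = 5.0129
seg 3 [112.6°–177.4°] cycloidal, h=7: θ=154.4° here. β=41.8, B=64.8. 7·(0.6451 − sin(2π·0.6451)/(2π)) = 5.3960 → s = 5.3960
θ=66.8°: R = R0 + s = 11 + 5.6806 = 16.6806
θ=152.3°: R = R0 + s = 11 + 5.0129 = 16.0129
θ=154.4°: R = R0 + s = 11 + 5.3960 = 16.3960

θ=66.8°: 16.6806
θ=152.3°: 16.0129
θ=154.4°: 16.3960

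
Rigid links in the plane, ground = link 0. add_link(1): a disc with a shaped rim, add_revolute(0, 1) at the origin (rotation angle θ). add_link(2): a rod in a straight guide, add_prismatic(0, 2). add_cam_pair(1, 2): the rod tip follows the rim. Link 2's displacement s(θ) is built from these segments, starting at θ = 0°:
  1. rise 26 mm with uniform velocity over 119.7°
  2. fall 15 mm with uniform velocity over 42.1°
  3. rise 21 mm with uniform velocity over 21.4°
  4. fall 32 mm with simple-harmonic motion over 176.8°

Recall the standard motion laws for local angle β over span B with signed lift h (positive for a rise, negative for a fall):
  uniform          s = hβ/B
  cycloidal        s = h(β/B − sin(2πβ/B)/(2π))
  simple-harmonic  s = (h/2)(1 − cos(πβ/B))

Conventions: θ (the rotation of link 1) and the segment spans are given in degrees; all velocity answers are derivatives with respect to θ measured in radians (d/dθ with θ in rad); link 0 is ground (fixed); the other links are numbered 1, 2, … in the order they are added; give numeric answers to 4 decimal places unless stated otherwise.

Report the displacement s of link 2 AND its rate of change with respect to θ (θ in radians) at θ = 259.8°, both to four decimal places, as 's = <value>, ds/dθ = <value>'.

segment 1 (0° to 119.7°, uniform, h = 26) is passed completely: s = 0.0000 + (26) = 26.0000
segment 2 (119.7° to 161.8°, uniform, h = -15) is passed completely: s = 26.0000 + (-15) = 11.0000
segment 3 (161.8° to 183.2°, uniform, h = 21) is passed completely: s = 11.0000 + (21) = 32.0000
θ = 259.8° falls in segment 4 (183.2° to 360°, simple-harmonic, h = -32): β = 259.8 − 183.2 = 76.6°, B = 176.8°; Δs = -32/2·(1 − cos(π·0.4333)) = -12.6697; s = 32.0000 − 12.6697 = 19.3303
velocity in seg [183.2°–360°] (simple-harmonic), θ in radians: β = 76.6° = 1.3369 rad, B = 176.8° = 3.0857 rad; ds/dθ = (πh/(2B)) sin(πβ/B) = (π·(-32)/(2·3.0857)) sin(π·0.4333) = -15.932823 mm/rad

s = 19.3303, ds/dθ = -15.9328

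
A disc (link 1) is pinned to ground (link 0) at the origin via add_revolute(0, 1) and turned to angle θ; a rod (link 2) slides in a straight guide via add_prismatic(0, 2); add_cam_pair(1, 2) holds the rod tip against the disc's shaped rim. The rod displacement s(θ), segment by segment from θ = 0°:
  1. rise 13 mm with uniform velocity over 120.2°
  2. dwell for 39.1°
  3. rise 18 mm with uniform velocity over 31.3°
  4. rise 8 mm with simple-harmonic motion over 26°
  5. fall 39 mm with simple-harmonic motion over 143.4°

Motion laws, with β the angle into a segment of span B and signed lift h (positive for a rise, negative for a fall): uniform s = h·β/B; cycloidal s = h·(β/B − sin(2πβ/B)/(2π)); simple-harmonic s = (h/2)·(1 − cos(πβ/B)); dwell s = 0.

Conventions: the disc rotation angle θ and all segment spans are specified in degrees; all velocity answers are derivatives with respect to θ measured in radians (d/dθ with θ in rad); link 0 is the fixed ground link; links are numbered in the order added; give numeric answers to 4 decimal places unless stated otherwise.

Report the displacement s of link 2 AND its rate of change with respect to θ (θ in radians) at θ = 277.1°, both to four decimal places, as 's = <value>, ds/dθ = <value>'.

segment 1 (0° to 120.2°, uniform, h = 13) is passed completely: s = 0.0000 + (13) = 13.0000
segment 2 (120.2° to 159.3°, dwell): s unchanged at 13.0000
segment 3 (159.3° to 190.6°, uniform, h = 18) is passed completely: s = 13.0000 + (18) = 31.0000
segment 4 (190.6° to 216.6°, simple-harmonic, h = 8) is passed completely: s = 31.0000 + (8) = 39.0000
θ = 277.1° falls in segment 5 (216.6° to 360°, simple-harmonic, h = -39): β = 277.1 − 216.6 = 60.5°, B = 143.4°; Δs = -39/2·(1 − cos(π·0.4219)) = -14.7632; s = 39.0000 − 14.7632 = 24.2368
velocity in seg [216.6°–360°] (simple-harmonic), θ in radians: β = 60.5° = 1.0559 rad, B = 143.4° = 2.5028 rad; ds/dθ = (πh/(2B)) sin(πβ/B) = (π·(-39)/(2·2.5028)) sin(π·0.4219) = -23.743850 mm/rad

s = 24.2368, ds/dθ = -23.7438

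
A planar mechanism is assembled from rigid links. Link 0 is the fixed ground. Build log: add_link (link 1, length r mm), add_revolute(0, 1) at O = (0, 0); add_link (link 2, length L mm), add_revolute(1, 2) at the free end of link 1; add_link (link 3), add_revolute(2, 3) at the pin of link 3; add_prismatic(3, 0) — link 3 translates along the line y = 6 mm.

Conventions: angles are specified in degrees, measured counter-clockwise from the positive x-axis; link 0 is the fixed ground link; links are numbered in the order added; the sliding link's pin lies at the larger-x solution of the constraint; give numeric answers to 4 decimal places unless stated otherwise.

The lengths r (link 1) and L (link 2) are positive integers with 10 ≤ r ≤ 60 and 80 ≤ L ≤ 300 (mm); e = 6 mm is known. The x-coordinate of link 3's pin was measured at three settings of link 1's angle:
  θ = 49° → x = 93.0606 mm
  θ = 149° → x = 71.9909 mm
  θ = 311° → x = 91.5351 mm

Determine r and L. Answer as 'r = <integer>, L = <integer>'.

constraint per measurement: (x − r cos θ)² + (r sin θ − e)² = L²
subtracting the θ₁ and θ₂ equations cancels the r² and L² terms:
r = (x₁² − x₂²) / (2[(x₁cos θ₁ + e sin θ₁) − (x₂cos θ₂ + e sin θ₂)]) = 14.0000 → r = 14
L² = (x₁ − r cos θ₁)² + (r sin θ₁ − e)² = 7055.9932 → L = 84.0000 → L = 84
check at θ₃=311°: x = 91.5351 (printed 91.5351) ✓

r = 14, L = 84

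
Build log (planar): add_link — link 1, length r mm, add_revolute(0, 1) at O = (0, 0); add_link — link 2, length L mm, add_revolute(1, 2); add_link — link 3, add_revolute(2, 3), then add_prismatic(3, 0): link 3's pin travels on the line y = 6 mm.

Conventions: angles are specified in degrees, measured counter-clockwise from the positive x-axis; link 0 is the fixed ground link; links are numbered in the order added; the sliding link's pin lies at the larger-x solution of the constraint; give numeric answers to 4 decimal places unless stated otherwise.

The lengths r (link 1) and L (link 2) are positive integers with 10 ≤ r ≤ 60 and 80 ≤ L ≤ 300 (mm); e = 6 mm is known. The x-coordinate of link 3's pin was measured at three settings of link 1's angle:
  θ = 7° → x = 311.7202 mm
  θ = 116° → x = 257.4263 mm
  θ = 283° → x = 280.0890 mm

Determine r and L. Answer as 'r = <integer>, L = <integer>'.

constraint per measurement: (x − r cos θ)² + (r sin θ − e)² = L²
subtracting the θ₁ and θ₂ equations cancels the r² and L² terms:
r = (x₁² − x₂²) / (2[(x₁cos θ₁ + e sin θ₁) − (x₂cos θ₂ + e sin θ₂)]) = 37.0000 → r = 37
L² = (x₁ − r cos θ₁)² + (r sin θ₁ − e)² = 75625.0184 → L = 275.0000 → L = 275
check at θ₃=283°: x = 280.0890 (printed 280.0890) ✓

r = 37, L = 275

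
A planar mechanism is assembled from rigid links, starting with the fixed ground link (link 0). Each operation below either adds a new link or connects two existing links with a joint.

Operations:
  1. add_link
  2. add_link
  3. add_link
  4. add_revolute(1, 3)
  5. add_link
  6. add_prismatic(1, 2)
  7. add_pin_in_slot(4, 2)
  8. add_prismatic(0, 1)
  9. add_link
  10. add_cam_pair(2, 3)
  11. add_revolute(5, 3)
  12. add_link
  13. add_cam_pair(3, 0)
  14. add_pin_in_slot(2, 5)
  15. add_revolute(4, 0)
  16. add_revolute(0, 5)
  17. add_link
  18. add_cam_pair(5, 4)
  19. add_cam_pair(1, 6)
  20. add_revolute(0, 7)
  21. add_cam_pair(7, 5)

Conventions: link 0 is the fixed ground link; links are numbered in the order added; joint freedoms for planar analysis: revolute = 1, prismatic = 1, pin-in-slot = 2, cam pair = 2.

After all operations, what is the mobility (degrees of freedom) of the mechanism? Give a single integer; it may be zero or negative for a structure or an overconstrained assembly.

link 0 = ground. State L|J1|J2 = 1|0|0
+link1  2|0|0
+link2  3|0|0
+link3  4|0|0
R(1,3) f=1→J1  4|1|0
+link4  5|1|0
P(1,2) f=1→J1  5|2|0
PS(4,2) f=2→J2  5|2|1
P(0,1) f=1→J1  5|3|1
+link5  6|3|1
C(2,3) f=2→J2  6|3|2
R(5,3) f=1→J1  6|4|2
+link6  7|4|2
C(3,0) f=2→J2  7|4|3
PS(2,5) f=2→J2  7|4|4
R(4,0) f=1→J1  7|5|4
R(0,5) f=1→J1  7|6|4
+link7  8|6|4
C(5,4) f=2→J2  8|6|5
C(1,6) f=2→J2  8|6|6
R(0,7) f=1→J1  8|7|6
C(7,5) f=2→J2  8|7|7
M = 3(8−1)−2·7−7 = 21−14−7 = 0

M = 0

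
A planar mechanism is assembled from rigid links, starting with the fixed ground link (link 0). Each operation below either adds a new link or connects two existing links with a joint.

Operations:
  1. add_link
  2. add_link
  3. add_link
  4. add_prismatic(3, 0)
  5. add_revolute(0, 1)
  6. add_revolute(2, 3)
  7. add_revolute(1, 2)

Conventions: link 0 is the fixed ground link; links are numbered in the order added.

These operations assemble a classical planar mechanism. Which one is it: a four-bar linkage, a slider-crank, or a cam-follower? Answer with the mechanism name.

links: 4 (incl. ground); joints: 3 revolute, 1 prismatic, 0 higher (cam) pair, forming one closed loop
4 links, 3 revolutes + 1 prismatic in one loop → slider-crank

slider-crank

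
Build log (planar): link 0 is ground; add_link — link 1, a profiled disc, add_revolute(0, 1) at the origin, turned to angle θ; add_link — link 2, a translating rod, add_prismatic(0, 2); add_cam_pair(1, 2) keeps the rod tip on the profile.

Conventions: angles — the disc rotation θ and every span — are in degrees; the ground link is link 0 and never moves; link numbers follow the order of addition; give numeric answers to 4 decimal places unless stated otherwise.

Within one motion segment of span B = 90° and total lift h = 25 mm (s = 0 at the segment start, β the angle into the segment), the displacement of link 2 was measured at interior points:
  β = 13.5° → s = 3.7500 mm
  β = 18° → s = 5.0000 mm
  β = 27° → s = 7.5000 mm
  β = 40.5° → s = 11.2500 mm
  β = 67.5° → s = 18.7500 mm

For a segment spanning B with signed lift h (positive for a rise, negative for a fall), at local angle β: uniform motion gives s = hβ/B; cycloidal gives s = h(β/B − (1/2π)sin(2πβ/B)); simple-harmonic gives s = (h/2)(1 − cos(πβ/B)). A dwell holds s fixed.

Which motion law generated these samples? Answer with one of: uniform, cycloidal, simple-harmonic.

candidates at β/B = r: uniform s = h·r (linear in β); cycloidal s = h·(r − sin(2πr)/(2π)); simple-harmonic s = (h/2)(1 − cos(πr))
β=13.5°: printed 3.7500 | uniform 3.7500, cycloidal 0.5310, simple-harmonic 1.3624
β=18°: printed 5.0000 | uniform 5.0000, cycloidal 1.2159, simple-harmonic 2.3873
β=27°: printed 7.5000 | uniform 7.5000, cycloidal 3.7159, simple-harmonic 5.1527
β=40.5°: printed 11.2500 | uniform 11.2500, cycloidal 10.0205, simple-harmonic 10.5446
β=67.5°: printed 18.7500 | uniform 18.7500, cycloidal 22.7289, simple-harmonic 21.3388
only one law matches every sample → uniform

uniform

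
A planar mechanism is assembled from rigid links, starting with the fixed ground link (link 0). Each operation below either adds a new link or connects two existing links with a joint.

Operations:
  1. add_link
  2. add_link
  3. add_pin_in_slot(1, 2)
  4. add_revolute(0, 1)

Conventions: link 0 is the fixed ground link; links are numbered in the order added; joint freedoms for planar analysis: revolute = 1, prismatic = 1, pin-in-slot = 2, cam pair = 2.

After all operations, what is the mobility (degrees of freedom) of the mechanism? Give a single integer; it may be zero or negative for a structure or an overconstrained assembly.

L=1 J1=0 J2=0
add link → L=2 J1=0 J2=0
add link → L=3 J1=0 J2=0
PS@1,2 dof=2 J2 → L=3 J1=0 J2=1
R@0,1 dof=1 J1 → L=3 J1=1 J2=1
M=3(L−1)−2J1−J2=3·2−2·1−1=3

M = 3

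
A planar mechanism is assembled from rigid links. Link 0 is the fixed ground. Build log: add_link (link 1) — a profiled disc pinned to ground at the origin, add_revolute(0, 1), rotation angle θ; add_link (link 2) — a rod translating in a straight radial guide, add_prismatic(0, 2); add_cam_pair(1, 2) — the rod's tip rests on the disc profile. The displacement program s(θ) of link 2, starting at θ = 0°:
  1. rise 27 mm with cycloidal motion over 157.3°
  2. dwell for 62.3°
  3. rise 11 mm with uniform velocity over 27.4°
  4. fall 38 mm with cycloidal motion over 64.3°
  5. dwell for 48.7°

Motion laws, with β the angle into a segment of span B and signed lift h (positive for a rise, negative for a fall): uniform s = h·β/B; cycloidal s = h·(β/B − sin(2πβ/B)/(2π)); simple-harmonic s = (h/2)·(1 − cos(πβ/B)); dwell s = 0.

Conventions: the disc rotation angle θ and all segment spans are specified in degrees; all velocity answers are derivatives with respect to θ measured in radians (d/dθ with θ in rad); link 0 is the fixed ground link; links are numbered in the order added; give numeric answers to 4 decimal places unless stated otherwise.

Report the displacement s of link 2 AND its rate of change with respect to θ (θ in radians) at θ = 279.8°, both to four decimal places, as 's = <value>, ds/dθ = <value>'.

seg 1 [0°–157.3°] cycloidal, h=27: full span → s += 27 → s = 27.0000
seg 2 [157.3°–219.6°] dwell: s stays 27.0000
seg 3 [219.6°–247°] uniform, h=11: full span → s += 11 → s = 38.0000
seg 4 [247°–311.3°] cycloidal, h=-38: θ=279.8° here. β=32.8, B=64.3. -38·(0.5101 − sin(2π·0.5101)/(2π)) = -19.7680 → s = 18.2320
velocity in seg [247°–311.3°] (cycloidal), θ in radians: β = 32.8° = 0.5725 rad, B = 64.3° = 1.1222 rad; ds/dθ = (h/B)(1 − cos(2πβ/B)) = ((-38)/1.1222)(1 − cos(2π·0.5101)) = -67.653016 mm/rad

s = 18.2320, ds/dθ = -67.6530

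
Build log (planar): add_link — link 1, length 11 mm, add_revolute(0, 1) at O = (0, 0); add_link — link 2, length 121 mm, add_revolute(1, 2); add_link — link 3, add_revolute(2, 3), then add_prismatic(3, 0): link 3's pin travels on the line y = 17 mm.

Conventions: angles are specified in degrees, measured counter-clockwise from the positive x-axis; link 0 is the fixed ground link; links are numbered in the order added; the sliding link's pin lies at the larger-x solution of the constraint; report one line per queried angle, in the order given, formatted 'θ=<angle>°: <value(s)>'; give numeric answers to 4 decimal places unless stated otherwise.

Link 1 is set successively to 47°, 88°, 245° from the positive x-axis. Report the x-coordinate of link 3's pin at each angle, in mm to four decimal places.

geometry: r = 11 mm, L = 121 mm, e = 17 mm
θ=47°: crank pin P = (r cos θ, r sin θ) = (7.501982, 8.044891)
θ=47°: h = r sin θ − e = 8.044891 − 17 = -8.955109
θ=47°: x = r cos θ + √(L² − h²) = 7.501982 + 120.668165 = 128.170147
θ=88°: crank pin P = (r cos θ, r sin θ) = (0.383894, 10.993299)
θ=88°: h = r sin θ − e = 10.993299 − 17 = -6.006701
θ=88°: x = r cos θ + √(L² − h²) = 0.383894 + 120.850815 = 121.234710
θ=245°: crank pin P = (r cos θ, r sin θ) = (-4.648801, -9.969386)
θ=245°: h = r sin θ − e = -9.969386 − 17 = -26.969386
θ=245°: x = r cos θ + √(L² − h²) = -4.648801 + 117.956145 = 113.307345

θ=47°: 128.1701
θ=88°: 121.2347
θ=245°: 113.3073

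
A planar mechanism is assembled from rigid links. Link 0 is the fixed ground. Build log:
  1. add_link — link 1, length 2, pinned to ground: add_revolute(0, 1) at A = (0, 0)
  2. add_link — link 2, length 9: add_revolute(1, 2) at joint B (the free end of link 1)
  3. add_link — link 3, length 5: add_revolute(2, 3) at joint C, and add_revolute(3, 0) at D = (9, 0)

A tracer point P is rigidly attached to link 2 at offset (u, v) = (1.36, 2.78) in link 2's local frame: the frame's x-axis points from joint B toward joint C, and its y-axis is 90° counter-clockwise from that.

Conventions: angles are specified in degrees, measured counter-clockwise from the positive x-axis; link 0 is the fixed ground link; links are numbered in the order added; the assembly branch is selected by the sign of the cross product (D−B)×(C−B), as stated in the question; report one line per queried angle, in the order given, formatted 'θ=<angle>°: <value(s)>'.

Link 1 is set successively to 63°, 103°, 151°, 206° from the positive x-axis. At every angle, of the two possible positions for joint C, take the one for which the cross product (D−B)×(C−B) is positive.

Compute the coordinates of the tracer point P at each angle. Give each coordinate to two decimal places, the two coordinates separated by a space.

A=(0,0), D=(9.00,0)
θ=63°: B = A + 2.00·(cos63°, sin63°) = (0.9080, 1.7820)
θ=63°: |BD| = 8.2859
θ=63°: circle(B,9.00) ∩ circle(D,5.00): a=7.5222, h=4.9413
θ=63°:   candidates: C₊=(9.3169,4.9900) cross=40.943; C₋=(7.1914,-4.6614) cross=-40.943
θ=63°:   branch + wants cross > 0 → take C=(9.3169,4.9900) (cross=40.943)
θ=63°: ex = (C−B)/|BC| = (0.9343,0.3564); ey = (-0.3564,0.9343)
θ=63°: P = B + 1.36·ex + 2.78·ey = (1.1878,4.8642)
θ=103°: B = A + 2.00·(cos103°, sin103°) = (-0.4499, 1.9487)
θ=103°: |BD| = 9.6487
θ=103°: circle(B,9.00) ∩ circle(D,5.00): a=7.7263, h=4.6157
θ=103°:   candidates: C₊=(8.0494,4.9088) cross=44.535; C₋=(6.1850,-4.1323) cross=-44.535
θ=103°:   branch + wants cross > 0 → take C=(8.0494,4.9088) (cross=44.535)
θ=103°: ex = (C−B)/|BC| = (0.9444,0.3289); ey = (-0.3289,0.9444)
θ=103°: P = B + 1.36·ex + 2.78·ey = (-0.0799,5.0214)
θ=151°: B = A + 2.00·(cos151°, sin151°) = (-1.7492, 0.9696)
θ=151°: |BD| = 10.7929
θ=151°: circle(B,9.00) ∩ circle(D,5.00): a=7.9907, h=4.1410
θ=151°:   candidates: C₊=(6.5812,4.3760) cross=44.694; C₋=(5.8372,-3.8725) cross=-44.694
θ=151°:   branch + wants cross > 0 → take C=(6.5812,4.3760) (cross=44.694)
θ=151°: ex = (C−B)/|BC| = (0.9256,0.3785); ey = (-0.3785,0.9256)
θ=151°: P = B + 1.36·ex + 2.78·ey = (-1.5426,4.0575)
θ=206°: B = A + 2.00·(cos206°, sin206°) = (-1.7976, -0.8767)
θ=206°: |BD| = 10.8331
θ=206°: circle(B,9.00) ∩ circle(D,5.00): a=8.0012, h=4.1207
θ=206°:   candidates: C₊=(5.8439,3.8780) cross=44.640; C₋=(6.5109,-4.3364) cross=-44.640
θ=206°:   branch + wants cross > 0 → take C=(5.8439,3.8780) (cross=44.640)
θ=206°: ex = (C−B)/|BC| = (0.8491,0.5283); ey = (-0.5283,0.8491)
θ=206°: P = B + 1.36·ex + 2.78·ey = (-2.1116,2.2021)

θ=63°: 1.19 4.86
θ=103°: -0.08 5.02
θ=151°: -1.54 4.06
θ=206°: -2.11 2.20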